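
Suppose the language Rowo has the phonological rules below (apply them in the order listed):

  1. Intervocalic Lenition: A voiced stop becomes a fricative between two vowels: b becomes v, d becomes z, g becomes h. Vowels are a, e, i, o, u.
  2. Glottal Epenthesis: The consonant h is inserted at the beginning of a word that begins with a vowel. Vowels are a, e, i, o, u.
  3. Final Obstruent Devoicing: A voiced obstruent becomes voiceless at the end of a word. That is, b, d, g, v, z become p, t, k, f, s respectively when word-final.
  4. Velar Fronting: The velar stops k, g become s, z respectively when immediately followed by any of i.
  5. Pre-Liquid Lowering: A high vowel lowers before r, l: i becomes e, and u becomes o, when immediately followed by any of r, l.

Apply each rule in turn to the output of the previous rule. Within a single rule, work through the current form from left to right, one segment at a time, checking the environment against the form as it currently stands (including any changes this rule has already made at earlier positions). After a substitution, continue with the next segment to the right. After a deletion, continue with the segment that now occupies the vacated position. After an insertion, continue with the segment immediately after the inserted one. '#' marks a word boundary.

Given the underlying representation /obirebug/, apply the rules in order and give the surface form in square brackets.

1 Intervocalic Lenition: [obirebug] → [ovirevug]
2 Glottal Epenthesis: [ovirevug] → [hovirevug]
3 Final Obstruent Devoicing: [hovirevug] → [hovirevuk]
4 Velar Fronting: no change — [hovirevuk]
5 Pre-Liquid Lowering: [hovirevuk] → [hoverevuk]

[hoverevuk]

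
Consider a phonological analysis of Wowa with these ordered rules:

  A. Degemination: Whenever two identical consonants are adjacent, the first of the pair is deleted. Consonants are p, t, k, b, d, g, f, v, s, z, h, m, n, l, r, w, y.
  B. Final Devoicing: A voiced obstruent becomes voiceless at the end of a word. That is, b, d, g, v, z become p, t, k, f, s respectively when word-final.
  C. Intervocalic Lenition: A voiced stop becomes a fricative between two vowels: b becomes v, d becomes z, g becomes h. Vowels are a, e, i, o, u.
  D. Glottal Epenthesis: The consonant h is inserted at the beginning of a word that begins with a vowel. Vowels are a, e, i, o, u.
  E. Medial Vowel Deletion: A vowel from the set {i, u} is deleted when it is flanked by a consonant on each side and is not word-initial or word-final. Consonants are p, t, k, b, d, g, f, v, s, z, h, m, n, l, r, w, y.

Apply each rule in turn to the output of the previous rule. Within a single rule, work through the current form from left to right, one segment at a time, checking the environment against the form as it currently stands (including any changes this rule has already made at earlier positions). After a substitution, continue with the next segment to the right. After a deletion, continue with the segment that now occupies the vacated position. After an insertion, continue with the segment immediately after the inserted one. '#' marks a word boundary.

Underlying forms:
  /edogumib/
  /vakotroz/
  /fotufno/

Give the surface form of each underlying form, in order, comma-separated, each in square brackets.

[hezohmp], [vakotros], [fotfno]

/edogumib/:
  A Degemination: no change — [edogumib]
  B Final Devoicing: [edogumib] → [edogumip]
  C Intervocalic Lenition: [edogumip] → [ezohumip]
  D Glottal Epenthesis: [ezohumip] → [hezohumip]
  E Medial Vowel Deletion: [hezohumip] → [hezohmp]
/vakotroz/:
  A Degemination: no change — [vakotroz]
  B Final Devoicing: [vakotroz] → [vakotros]
  C Intervocalic Lenition: no change — [vakotros]
  D Glottal Epenthesis: no change — [vakotros]
  E Medial Vowel Deletion: no change — [vakotros]
/fotufno/:
  A Degemination: no change — [fotufno]
  B Final Devoicing: no change — [fotufno]
  C Intervocalic Lenition: no change — [fotufno]
  D Glottal Epenthesis: no change — [fotufno]
  E Medial Vowel Deletion: [fotufno] → [fotfno]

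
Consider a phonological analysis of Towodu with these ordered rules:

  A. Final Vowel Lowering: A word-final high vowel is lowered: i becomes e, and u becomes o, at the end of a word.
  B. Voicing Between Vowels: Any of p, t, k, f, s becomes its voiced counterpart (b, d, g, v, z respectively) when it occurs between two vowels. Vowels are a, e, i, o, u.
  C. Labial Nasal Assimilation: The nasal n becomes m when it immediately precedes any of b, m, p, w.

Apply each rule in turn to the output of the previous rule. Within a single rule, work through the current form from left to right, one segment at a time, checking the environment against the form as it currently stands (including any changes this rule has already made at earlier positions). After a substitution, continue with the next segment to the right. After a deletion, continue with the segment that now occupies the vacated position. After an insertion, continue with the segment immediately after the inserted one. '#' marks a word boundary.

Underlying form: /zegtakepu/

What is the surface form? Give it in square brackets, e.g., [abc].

[zegtagebo]

A Final Vowel Lowering: [zegtakepu] → [zegtakepo]
B Voicing Between Vowels: [zegtakepo] → [zegtagebo]
C Labial Nasal Assimilation: no change — [zegtagebo]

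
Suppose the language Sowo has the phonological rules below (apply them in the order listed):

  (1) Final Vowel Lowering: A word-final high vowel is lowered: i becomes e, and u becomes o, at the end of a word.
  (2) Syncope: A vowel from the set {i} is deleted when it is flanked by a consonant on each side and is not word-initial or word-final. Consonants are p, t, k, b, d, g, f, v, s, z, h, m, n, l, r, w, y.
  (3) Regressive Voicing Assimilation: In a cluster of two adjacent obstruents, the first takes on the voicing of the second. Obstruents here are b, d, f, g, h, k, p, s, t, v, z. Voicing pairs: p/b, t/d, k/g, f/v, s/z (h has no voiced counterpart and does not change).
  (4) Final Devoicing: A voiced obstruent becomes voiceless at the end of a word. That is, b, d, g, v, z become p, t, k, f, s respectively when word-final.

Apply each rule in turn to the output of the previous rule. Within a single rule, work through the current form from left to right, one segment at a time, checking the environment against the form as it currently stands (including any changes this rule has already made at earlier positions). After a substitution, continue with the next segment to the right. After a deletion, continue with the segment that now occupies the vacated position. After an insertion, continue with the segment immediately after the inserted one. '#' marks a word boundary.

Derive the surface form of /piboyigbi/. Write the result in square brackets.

(1) Final Vowel Lowering: [piboyigbi] → [piboyigbe]
(2) Syncope: [piboyigbe] → [pboygbe]
(3) Regressive Voicing Assimilation: [pboygbe] → [bboygbe]
(4) Final Devoicing: no change — [bboygbe]

[bboygbe]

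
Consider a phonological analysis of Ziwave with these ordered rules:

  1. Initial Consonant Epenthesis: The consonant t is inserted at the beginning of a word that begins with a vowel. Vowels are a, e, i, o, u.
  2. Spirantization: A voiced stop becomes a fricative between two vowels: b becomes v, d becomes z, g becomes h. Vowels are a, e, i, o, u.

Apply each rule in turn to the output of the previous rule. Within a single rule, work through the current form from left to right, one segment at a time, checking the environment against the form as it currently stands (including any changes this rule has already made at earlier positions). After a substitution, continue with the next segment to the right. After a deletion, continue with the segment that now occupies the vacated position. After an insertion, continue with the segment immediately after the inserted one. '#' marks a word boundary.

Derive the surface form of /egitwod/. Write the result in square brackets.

1 Initial Consonant Epenthesis: [egitwod] → [tegitwod]
2 Spirantization: [tegitwod] → [tehitwod]

[tehitwod]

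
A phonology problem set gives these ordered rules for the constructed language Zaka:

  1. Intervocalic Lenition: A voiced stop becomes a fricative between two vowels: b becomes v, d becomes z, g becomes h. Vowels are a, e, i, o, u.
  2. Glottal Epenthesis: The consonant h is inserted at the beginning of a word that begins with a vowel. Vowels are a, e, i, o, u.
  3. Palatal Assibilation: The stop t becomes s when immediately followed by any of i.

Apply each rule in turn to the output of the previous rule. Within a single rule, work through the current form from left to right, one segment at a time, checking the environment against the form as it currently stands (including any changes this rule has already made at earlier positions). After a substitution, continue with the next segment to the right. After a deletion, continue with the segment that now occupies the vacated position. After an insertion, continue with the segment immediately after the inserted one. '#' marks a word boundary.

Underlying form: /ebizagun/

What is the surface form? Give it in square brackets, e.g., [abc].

[hevizahun]

1 Intervocalic Lenition: [ebizagun] → [evizahun]
2 Glottal Epenthesis: [evizahun] → [hevizahun]
3 Palatal Assibilation: no change — [hevizahun]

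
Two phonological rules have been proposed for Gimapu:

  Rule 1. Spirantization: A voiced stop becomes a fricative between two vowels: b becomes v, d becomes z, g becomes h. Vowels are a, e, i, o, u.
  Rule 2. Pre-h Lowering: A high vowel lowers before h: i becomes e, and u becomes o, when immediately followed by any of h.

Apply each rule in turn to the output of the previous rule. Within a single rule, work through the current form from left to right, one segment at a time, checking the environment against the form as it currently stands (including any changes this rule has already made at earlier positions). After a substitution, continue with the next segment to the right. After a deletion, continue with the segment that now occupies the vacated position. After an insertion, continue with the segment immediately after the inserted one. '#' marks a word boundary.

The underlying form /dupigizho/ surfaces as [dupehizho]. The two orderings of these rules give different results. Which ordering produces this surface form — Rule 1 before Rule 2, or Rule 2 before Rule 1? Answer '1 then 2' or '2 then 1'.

Order 1 then 2:
  1 Spirantization: [dupigizho] → [dupihizho]
  2 Pre-h Lowering: [dupihizho] → [dupehizho]
  result: [dupehizho]
Order 2 then 1:
  2 Pre-h Lowering: no change — [dupigizho]
  1 Spirantization: [dupigizho] → [dupihizho]
  result: [dupihizho]

1 then 2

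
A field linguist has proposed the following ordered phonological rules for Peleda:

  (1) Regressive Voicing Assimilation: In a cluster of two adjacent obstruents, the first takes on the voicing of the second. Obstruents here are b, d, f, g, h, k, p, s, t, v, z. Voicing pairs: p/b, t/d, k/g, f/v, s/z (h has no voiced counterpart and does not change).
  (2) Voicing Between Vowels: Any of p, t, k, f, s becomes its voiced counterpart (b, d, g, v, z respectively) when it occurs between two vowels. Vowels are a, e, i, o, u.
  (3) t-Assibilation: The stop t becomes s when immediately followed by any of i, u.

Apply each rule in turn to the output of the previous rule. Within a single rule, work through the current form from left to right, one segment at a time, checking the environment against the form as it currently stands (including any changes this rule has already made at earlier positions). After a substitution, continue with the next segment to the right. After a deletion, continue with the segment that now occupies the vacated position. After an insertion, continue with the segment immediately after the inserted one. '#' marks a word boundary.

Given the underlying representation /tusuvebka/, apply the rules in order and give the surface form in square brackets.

(1) Regressive Voicing Assimilation: [tusuvebka] → [tusuvepka]
(2) Voicing Between Vowels: [tusuvepka] → [tuzuvepka]
(3) t-Assibilation: [tuzuvepka] → [suzuvepka]

[suzuvepka]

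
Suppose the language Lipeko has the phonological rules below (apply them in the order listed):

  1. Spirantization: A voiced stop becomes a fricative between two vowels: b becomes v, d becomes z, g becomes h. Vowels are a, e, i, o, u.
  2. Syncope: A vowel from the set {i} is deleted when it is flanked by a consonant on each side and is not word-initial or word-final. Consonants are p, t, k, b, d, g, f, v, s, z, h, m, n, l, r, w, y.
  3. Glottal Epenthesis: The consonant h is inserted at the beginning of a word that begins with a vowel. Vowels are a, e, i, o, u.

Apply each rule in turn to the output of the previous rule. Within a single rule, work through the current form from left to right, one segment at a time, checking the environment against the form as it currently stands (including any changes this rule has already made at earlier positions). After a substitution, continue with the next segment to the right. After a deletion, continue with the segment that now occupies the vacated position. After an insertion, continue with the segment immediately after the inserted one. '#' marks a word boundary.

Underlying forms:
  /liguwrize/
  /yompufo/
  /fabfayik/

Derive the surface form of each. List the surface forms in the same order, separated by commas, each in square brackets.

/liguwrize/:
  1 Spirantization: [liguwrize] → [lihuwrize]
  2 Syncope: [lihuwrize] → [lhuwrze]
  3 Glottal Epenthesis: no change — [lhuwrze]
/yompufo/:
  1 Spirantization: no change — [yompufo]
  2 Syncope: no change — [yompufo]
  3 Glottal Epenthesis: no change — [yompufo]
/fabfayik/:
  1 Spirantization: no change — [fabfayik]
  2 Syncope: [fabfayik] → [fabfayk]
  3 Glottal Epenthesis: no change — [fabfayk]

[lhuwrze], [yompufo], [fabfayk]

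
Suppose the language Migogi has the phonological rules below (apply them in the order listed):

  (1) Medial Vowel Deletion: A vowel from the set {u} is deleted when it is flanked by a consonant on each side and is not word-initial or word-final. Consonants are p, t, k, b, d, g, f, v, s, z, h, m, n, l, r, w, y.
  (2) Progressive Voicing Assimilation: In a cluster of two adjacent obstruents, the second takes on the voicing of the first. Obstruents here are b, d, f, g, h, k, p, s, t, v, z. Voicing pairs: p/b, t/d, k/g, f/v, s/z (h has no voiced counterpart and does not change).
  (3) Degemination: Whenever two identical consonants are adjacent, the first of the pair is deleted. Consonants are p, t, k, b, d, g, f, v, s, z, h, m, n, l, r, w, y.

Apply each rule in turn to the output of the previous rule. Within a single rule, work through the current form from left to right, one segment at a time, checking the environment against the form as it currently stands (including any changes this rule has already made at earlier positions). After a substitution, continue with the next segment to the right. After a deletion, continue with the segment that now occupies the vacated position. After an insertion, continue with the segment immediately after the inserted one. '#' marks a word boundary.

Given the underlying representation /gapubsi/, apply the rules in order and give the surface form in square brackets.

[gapsi]

(1) Medial Vowel Deletion: [gapubsi] → [gapbsi]
(2) Progressive Voicing Assimilation: [gapbsi] → [gappsi]
(3) Degemination: [gappsi] → [gapsi]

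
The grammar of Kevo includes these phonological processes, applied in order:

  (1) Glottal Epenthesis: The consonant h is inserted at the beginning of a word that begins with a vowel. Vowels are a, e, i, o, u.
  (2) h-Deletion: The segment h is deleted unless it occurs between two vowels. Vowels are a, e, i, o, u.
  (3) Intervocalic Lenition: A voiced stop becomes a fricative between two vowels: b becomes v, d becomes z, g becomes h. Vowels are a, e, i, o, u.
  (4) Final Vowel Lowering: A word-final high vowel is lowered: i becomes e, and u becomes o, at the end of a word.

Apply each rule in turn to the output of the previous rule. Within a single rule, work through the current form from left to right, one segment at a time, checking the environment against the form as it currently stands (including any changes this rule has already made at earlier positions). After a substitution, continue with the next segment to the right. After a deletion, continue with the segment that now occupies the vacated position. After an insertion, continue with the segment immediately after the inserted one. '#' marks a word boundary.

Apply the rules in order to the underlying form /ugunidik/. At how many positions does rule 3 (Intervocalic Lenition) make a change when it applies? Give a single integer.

(1) Glottal Epenthesis: [ugunidik] → [hugunidik]
(2) h-Deletion: [hugunidik] → [ugunidik]
(3) Intervocalic Lenition: [ugunidik] → [uhunizik]
(4) Final Vowel Lowering: no change — [uhunizik]
Rule 3 changed 2 position(s).

2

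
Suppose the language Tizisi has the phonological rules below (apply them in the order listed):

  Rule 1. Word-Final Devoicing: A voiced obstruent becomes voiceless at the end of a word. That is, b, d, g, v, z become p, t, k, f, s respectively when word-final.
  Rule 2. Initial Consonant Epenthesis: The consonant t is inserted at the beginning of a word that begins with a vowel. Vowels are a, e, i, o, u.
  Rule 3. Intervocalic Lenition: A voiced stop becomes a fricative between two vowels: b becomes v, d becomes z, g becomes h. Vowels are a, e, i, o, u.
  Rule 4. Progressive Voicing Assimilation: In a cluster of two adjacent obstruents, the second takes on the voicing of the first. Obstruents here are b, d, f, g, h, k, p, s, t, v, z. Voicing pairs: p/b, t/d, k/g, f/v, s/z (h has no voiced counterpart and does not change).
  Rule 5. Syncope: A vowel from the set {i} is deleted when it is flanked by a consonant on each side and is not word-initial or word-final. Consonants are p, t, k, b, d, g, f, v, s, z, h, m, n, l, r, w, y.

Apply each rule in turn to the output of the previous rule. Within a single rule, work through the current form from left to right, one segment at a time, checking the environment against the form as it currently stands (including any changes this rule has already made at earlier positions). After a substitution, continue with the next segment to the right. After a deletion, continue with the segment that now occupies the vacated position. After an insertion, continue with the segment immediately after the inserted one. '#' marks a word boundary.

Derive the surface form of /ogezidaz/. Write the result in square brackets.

Rule 1 Word-Final Devoicing: [ogezidaz] → [ogezidas]
Rule 2 Initial Consonant Epenthesis: [ogezidas] → [togezidas]
Rule 3 Intervocalic Lenition: [togezidas] → [tohezizas]
Rule 4 Progressive Voicing Assimilation: no change — [tohezizas]
Rule 5 Syncope: [tohezizas] → [tohezzas]

[tohezzas]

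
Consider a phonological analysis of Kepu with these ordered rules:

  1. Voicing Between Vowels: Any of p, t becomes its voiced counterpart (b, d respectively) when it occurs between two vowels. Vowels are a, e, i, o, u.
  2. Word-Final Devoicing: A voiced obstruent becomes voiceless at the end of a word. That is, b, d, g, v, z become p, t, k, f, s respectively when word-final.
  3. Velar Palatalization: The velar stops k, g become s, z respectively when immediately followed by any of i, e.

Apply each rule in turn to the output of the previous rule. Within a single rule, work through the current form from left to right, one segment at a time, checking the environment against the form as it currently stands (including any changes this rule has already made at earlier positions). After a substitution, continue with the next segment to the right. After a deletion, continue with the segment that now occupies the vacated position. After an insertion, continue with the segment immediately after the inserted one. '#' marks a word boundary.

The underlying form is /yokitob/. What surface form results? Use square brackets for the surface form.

1 Voicing Between Vowels: [yokitob] → [yokidob]
2 Word-Final Devoicing: [yokidob] → [yokidop]
3 Velar Palatalization: [yokidop] → [yosidop]

[yosidop]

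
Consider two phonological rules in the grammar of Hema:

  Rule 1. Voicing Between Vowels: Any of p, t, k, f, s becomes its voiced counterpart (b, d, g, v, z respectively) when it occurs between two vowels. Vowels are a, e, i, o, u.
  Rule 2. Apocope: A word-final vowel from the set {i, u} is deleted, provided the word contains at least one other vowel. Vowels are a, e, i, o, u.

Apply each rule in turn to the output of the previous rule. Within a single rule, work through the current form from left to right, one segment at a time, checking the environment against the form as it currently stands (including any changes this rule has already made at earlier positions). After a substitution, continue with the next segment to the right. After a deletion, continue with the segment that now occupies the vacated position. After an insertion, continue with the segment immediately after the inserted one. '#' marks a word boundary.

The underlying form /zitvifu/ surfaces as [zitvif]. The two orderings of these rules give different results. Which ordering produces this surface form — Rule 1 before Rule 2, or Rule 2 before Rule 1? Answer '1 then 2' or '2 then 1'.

Order 1 then 2:
  1 Voicing Between Vowels: [zitvifu] → [zitvivu]
  2 Apocope: [zitvivu] → [zitviv]
  result: [zitviv]
Order 2 then 1:
  2 Apocope: [zitvifu] → [zitvif]
  1 Voicing Between Vowels: no change — [zitvif]
  result: [zitvif]

2 then 1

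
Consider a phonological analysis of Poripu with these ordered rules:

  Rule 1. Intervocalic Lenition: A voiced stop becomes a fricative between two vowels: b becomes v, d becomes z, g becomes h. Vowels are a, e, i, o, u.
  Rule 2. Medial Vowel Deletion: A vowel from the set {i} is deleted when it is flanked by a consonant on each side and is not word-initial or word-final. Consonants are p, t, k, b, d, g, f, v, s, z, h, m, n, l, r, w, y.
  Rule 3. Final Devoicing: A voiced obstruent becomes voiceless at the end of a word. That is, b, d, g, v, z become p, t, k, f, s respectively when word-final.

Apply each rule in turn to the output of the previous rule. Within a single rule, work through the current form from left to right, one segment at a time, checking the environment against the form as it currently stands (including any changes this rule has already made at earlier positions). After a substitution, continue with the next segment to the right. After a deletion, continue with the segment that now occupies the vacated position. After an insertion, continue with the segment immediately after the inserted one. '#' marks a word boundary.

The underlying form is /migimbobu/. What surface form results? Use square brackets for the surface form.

[mhmbovu]

Rule 1 Intervocalic Lenition: [migimbobu] → [mihimbovu]
Rule 2 Medial Vowel Deletion: [mihimbovu] → [mhmbovu]
Rule 3 Final Devoicing: no change — [mhmbovu]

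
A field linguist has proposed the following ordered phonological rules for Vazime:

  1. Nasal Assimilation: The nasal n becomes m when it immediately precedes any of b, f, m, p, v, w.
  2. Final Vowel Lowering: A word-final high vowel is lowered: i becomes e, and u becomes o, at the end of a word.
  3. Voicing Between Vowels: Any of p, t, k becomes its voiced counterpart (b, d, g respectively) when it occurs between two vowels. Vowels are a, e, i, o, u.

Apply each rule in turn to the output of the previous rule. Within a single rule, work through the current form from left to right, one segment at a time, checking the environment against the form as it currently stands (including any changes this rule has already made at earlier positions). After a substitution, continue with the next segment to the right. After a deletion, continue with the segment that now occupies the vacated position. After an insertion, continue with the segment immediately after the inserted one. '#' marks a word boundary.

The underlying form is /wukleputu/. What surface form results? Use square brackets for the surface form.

[wuklebudo]

1 Nasal Assimilation: no change — [wukleputu]
2 Final Vowel Lowering: [wukleputu] → [wukleputo]
3 Voicing Between Vowels: [wukleputo] → [wuklebudo]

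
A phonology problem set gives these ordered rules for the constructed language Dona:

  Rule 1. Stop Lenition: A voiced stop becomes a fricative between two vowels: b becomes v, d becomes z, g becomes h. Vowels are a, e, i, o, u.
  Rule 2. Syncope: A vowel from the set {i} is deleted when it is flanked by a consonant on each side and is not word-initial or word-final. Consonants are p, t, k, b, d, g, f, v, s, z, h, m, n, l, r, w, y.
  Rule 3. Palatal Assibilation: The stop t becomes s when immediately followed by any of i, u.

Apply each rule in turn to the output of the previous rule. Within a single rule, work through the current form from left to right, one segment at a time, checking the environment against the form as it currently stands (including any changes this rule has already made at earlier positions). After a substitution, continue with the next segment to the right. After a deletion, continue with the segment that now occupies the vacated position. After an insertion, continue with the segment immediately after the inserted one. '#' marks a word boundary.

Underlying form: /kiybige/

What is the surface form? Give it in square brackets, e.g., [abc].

[kybhe]

Rule 1 Stop Lenition: [kiybige] → [kiybihe]
Rule 2 Syncope: [kiybihe] → [kybhe]
Rule 3 Palatal Assibilation: no change — [kybhe]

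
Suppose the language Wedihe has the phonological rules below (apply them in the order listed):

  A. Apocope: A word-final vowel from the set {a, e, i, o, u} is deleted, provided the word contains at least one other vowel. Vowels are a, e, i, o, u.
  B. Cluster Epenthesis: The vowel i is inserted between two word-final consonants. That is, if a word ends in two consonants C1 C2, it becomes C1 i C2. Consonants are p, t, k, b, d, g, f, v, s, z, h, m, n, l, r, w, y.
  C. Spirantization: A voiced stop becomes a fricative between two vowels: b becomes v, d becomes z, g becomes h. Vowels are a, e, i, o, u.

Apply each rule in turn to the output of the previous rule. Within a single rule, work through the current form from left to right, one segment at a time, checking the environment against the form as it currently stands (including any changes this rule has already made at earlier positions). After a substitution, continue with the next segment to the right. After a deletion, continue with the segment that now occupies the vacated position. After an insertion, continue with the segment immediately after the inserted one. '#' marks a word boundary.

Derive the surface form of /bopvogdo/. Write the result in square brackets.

[bopvohid]

A Apocope: [bopvogdo] → [bopvogd]
B Cluster Epenthesis: [bopvogd] → [bopvogid]
C Spirantization: [bopvogid] → [bopvohid]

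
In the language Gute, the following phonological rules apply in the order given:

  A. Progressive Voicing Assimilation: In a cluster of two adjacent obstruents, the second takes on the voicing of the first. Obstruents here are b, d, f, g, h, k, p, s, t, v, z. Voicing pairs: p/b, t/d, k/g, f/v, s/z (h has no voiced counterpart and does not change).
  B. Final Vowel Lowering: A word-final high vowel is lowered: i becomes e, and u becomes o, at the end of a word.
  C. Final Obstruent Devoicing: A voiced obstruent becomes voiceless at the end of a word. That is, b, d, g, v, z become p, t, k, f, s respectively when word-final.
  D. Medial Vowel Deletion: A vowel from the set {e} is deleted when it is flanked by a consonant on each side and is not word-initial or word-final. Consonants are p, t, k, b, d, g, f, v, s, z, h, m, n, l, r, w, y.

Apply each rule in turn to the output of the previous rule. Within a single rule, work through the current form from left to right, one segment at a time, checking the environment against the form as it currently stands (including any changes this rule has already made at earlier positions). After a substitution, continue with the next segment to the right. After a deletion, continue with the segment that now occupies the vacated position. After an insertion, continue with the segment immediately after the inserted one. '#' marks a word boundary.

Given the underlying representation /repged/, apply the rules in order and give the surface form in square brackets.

A Progressive Voicing Assimilation: [repged] → [repked]
B Final Vowel Lowering: no change — [repked]
C Final Obstruent Devoicing: [repked] → [repket]
D Medial Vowel Deletion: [repket] → [rpkt]

[rpkt]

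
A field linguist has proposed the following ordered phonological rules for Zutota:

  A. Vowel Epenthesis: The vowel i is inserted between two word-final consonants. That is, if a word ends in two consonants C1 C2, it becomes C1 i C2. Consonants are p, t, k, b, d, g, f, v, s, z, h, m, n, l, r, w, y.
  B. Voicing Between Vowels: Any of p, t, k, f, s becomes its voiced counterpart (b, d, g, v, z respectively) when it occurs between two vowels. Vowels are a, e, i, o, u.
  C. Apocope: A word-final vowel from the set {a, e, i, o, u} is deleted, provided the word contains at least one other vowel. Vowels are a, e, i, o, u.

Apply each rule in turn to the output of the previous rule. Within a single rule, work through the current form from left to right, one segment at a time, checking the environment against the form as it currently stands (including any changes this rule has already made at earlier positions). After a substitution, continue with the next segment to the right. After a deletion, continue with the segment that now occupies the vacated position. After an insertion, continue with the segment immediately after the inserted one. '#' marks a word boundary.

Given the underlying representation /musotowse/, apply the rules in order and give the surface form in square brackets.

[muzodows]

A Vowel Epenthesis: no change — [musotowse]
B Voicing Between Vowels: [musotowse] → [muzodowse]
C Apocope: [muzodowse] → [muzodows]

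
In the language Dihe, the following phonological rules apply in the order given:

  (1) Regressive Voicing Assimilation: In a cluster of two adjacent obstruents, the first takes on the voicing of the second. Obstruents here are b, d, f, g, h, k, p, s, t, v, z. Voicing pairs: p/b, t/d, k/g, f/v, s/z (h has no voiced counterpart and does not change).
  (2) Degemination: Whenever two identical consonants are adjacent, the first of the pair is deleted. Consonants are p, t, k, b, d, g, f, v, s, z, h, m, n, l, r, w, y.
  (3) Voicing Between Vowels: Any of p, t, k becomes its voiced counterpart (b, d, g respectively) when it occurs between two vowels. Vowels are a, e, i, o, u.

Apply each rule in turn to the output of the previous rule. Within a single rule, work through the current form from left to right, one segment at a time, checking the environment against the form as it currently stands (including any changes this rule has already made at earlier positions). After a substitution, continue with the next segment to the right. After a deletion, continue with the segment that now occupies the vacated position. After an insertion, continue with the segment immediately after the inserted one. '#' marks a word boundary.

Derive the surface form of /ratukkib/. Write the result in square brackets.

(1) Regressive Voicing Assimilation: no change — [ratukkib]
(2) Degemination: [ratukkib] → [ratukib]
(3) Voicing Between Vowels: [ratukib] → [radugib]

[radugib]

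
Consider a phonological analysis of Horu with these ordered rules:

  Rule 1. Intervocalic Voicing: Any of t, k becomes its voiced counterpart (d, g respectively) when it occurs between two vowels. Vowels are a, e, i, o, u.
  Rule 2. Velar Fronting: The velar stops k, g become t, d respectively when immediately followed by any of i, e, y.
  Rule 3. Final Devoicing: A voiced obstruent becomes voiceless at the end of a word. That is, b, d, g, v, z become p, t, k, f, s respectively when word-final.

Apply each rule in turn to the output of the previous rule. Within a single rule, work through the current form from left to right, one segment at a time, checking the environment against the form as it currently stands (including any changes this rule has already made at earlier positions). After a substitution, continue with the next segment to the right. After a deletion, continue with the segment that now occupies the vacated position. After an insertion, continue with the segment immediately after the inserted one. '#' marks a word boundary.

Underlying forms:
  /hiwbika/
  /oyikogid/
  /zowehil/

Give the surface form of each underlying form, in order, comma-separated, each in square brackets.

/hiwbika/:
  Rule 1 Intervocalic Voicing: [hiwbika] → [hiwbiga]
  Rule 2 Velar Fronting: no change — [hiwbiga]
  Rule 3 Final Devoicing: no change — [hiwbiga]
/oyikogid/:
  Rule 1 Intervocalic Voicing: [oyikogid] → [oyigogid]
  Rule 2 Velar Fronting: [oyigogid] → [oyigodid]
  Rule 3 Final Devoicing: [oyigodid] → [oyigodit]
/zowehil/:
  Rule 1 Intervocalic Voicing: no change — [zowehil]
  Rule 2 Velar Fronting: no change — [zowehil]
  Rule 3 Final Devoicing: no change — [zowehil]

[hiwbiga], [oyigodit], [zowehil]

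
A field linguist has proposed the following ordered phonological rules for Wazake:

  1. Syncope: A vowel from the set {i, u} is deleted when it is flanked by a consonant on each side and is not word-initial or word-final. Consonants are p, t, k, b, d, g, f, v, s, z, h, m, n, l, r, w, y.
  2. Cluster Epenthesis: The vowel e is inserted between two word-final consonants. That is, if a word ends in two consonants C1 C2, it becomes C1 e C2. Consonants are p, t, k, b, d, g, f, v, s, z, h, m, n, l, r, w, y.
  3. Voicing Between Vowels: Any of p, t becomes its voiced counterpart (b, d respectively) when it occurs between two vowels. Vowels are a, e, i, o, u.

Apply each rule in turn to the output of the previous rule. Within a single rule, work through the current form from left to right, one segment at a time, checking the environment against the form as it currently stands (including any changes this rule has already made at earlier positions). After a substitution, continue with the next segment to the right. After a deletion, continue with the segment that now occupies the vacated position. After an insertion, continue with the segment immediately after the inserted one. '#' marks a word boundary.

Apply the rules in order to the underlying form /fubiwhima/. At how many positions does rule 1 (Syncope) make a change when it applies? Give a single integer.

1 Syncope: [fubiwhima] → [fbwhma]
2 Cluster Epenthesis: no change — [fbwhma]
3 Voicing Between Vowels: no change — [fbwhma]
Rule 1 changed 3 position(s).

3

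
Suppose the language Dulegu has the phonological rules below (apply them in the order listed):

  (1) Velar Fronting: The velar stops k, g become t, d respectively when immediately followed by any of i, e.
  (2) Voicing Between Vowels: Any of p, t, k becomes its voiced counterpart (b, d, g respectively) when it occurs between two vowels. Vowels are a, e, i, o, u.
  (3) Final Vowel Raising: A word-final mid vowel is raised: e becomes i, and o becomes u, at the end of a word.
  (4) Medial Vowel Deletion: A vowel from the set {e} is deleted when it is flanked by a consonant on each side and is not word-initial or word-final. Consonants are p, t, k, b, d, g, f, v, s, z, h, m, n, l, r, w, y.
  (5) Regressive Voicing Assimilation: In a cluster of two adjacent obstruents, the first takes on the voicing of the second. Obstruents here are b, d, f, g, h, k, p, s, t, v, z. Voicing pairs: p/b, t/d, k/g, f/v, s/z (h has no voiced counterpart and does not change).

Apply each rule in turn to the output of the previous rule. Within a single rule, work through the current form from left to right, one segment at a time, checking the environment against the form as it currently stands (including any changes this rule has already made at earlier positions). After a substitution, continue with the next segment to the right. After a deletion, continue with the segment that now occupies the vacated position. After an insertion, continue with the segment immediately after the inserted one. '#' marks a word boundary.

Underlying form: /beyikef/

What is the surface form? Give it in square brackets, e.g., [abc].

(1) Velar Fronting: [beyikef] → [beyitef]
(2) Voicing Between Vowels: [beyitef] → [beyidef]
(3) Final Vowel Raising: no change — [beyidef]
(4) Medial Vowel Deletion: [beyidef] → [byidf]
(5) Regressive Voicing Assimilation: [byidf] → [byitf]

[byitf]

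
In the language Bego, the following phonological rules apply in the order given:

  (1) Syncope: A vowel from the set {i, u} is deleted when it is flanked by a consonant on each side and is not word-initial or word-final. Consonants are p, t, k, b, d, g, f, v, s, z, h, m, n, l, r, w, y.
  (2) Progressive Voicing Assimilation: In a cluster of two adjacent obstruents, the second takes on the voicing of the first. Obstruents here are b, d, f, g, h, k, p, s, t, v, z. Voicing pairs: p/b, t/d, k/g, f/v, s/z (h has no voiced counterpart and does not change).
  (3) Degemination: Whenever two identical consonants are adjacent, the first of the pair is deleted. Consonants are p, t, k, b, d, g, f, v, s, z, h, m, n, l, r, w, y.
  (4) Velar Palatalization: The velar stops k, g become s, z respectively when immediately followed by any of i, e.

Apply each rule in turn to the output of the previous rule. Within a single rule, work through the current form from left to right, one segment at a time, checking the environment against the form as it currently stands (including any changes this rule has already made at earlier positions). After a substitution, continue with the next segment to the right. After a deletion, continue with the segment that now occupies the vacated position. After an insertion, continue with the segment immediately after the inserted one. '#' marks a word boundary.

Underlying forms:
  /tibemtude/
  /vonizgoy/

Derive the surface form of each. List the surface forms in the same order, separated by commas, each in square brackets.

[tpemte], [vonzgoy]

/tibemtude/:
  (1) Syncope: [tibemtude] → [tbemtde]
  (2) Progressive Voicing Assimilation: [tbemtde] → [tpemtte]
  (3) Degemination: [tpemtte] → [tpemte]
  (4) Velar Palatalization: no change — [tpemte]
/vonizgoy/:
  (1) Syncope: [vonizgoy] → [vonzgoy]
  (2) Progressive Voicing Assimilation: no change — [vonzgoy]
  (3) Degemination: no change — [vonzgoy]
  (4) Velar Palatalization: no change — [vonzgoy]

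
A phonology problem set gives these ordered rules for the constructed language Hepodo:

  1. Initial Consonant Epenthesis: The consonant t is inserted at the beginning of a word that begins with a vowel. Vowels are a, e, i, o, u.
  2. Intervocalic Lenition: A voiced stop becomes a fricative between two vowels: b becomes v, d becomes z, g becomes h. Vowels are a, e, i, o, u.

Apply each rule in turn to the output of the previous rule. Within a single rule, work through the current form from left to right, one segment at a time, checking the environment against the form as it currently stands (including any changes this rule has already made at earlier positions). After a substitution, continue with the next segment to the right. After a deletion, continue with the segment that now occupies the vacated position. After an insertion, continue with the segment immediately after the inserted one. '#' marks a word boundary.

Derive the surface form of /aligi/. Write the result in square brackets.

[talihi]

1 Initial Consonant Epenthesis: [aligi] → [taligi]
2 Intervocalic Lenition: [taligi] → [talihi]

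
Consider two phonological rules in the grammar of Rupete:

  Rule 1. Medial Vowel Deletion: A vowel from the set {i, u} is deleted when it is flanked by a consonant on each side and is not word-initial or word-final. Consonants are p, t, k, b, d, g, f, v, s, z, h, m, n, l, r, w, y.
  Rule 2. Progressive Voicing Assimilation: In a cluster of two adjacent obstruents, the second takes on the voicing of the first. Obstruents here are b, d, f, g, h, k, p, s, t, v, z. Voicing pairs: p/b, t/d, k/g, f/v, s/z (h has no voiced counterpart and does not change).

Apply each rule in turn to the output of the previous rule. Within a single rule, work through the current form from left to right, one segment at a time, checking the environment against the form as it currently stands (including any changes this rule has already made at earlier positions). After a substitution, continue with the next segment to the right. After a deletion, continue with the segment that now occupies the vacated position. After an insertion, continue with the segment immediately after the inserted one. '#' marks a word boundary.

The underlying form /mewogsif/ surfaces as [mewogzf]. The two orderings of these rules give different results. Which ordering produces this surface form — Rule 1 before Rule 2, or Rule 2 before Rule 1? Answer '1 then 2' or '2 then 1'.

2 then 1

Order 1 then 2:
  1 Medial Vowel Deletion: [mewogsif] → [mewogsf]
  2 Progressive Voicing Assimilation: [mewogsf] → [mewogzv]
  result: [mewogzv]
Order 2 then 1:
  2 Progressive Voicing Assimilation: [mewogsif] → [mewogzif]
  1 Medial Vowel Deletion: [mewogzif] → [mewogzf]
  result: [mewogzf]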